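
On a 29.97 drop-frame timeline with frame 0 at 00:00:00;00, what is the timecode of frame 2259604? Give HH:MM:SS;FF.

Ten DF minutes hold 17982 frames, so frame 2259604 lies in block 125 (frames 2247750–2265731) with 11854 frames into that block.
The block's first minute is 1800 frames and the rest 1798 each; 11854 frames reaches minute 6, so 125 × 18 + 6 × 2 = 2262 labels have been skipped so far.
Adding those back, label number 2259604 + 2262 = 2261866 at 30 labels/s is 75395 s + 16 f = 20 h 56 min 35 s frame 16, i.e. 20:56:35;16.

20:56:35;16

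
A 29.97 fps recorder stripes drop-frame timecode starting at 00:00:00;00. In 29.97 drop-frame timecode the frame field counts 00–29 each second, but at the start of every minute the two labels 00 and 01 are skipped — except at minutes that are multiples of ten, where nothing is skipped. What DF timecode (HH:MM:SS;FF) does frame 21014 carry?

00:11:41;04

Each 10-minute DF block holds 10 × 60 × 30 − 9 × 2 = 17982 frames. 21014 ÷ 17982 → 1 full block, remainder 3032.
Within the partial block the first minute is 1800 frames and each further minute 1798, so 1 further minute boundary passed. Total skipped labels = 18 × 1 + 2 × 1 = 20.
Non-drop label index = 21014 + 20 = 21034; at 30 labels/s that is 00:11:41:04, i.e. DF 00:11:41;04.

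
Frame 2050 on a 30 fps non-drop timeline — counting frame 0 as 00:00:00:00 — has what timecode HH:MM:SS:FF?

00:01:08:10

2050 ÷ 30 = 68 full seconds, remainder 10 frames.
68 s = 0 h 1 min 8 s.
Timecode: 00:01:08:10.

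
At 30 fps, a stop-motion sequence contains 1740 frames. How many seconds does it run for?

58 seconds

Running time = 1740 / (30) = 58 s.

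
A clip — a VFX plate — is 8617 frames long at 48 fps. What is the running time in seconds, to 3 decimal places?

Running time = 8617 × 1/48 = 8617/48 s ≈ 179.521 s.

179.521 seconds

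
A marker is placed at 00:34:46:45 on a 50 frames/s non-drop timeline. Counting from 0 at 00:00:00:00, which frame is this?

Total seconds to the label: (0 × 3600 + 34 × 60 + 46) = 2086.
Frame index = 2086 × 50 + 45 = 104345.

104345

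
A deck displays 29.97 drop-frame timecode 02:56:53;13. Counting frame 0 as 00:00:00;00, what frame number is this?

318085

Complete 10-minute blocks: 17, each 17982 frames → 305694.
Remaining 6 whole minutes in the current block: 1800 + 5 × 1798 = 10790 frames.
Within the current minute: 53 × 30 + 13 − 2 = 1601 (labels ;00/;01 skipped at this minute). Total = 305694 + 10790 + 1601 = 318085.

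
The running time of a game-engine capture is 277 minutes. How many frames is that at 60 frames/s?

997200 frames

277 min = 16620 s.
Frames = 16620 × 60 = 997200.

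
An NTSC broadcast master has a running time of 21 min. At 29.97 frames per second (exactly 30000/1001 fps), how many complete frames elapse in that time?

21 min = 1260 s.
Frames = 1260 × 30000/1001 = 5400000/143 ≈ 37762.2378.
Complete frames: 37762.

37762 frames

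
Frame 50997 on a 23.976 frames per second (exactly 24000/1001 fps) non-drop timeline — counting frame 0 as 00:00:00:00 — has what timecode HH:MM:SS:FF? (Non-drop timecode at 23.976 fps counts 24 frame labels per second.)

50997 ÷ 24 = 2124 full seconds, remainder 21 frames.
2124 s = 0 h 35 min 24 s.
Timecode: 00:35:24:21.

00:35:24:21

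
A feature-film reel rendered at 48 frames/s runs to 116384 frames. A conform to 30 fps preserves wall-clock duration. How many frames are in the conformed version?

Target frames = source frames × (target rate / source rate) = 116384 × (30)/(48) = 116384 × 5/8 = 72740.

72740 frames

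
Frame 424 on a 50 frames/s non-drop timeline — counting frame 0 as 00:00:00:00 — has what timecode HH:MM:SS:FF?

424 ÷ 50 = 8 full seconds, remainder 24 frames.
8 s = 0 h 0 min 8 s.
Timecode: 00:00:08:24.

00:00:08:24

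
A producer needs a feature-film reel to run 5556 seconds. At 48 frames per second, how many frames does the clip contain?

Frames = 5556 × 48 = 266688.

266688 frames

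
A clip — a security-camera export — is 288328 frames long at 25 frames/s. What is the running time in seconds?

Running time = 288328 / (25) = 11533.12 s.

11533.12 seconds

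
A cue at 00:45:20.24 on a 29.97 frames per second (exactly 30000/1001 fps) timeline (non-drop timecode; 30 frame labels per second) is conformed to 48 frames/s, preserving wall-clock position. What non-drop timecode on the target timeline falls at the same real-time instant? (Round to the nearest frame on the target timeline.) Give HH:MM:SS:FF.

00:45:23:25

Source frame index: (0×3600 + 45×60 + 20) × 30 + 24 = 81624.
Real time: 81624 / (30000/1001) = 3404401/1250 s.
Target frame: (3404401/1250) × (48) = 81705624/625 ≈ 130728.998 → 130729.
At 48 labels/s: frame 130729 → 00:45:23:25.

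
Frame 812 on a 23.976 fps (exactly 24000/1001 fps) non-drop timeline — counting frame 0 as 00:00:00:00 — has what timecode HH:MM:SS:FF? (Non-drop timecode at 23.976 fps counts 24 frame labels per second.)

812 ÷ 24 = 33 full seconds, remainder 20 frames.
33 s = 0 h 0 min 33 s.
Timecode: 00:00:33:20.

00:00:33:20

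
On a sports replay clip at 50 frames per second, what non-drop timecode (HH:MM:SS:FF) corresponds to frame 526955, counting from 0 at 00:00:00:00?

526955 ÷ 50 = 10539 full seconds, remainder 5 frames.
10539 s = 2 h 55 min 39 s.
Timecode: 02:55:39:05.

02:55:39:05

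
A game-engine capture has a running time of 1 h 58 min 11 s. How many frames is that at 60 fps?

425460 frames

1 h 58 min 11 s = 7091 s.
Frames = 7091 × 60 = 425460.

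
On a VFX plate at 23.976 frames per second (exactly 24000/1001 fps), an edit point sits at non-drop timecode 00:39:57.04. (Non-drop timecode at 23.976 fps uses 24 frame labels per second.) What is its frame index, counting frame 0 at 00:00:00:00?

Total seconds to the label: (0 × 3600 + 39 × 60 + 57) = 2397.
Frame index = 2397 × 24 + 4 = 57532.

57532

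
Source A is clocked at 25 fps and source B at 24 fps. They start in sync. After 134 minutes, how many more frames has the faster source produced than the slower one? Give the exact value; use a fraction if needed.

134 min = 8040 s.
A emits 25 × 8040 = 201000 frames; B emits 24 × 8040 = 192960.
Difference = 8040 frames; B is behind A.

8040 frames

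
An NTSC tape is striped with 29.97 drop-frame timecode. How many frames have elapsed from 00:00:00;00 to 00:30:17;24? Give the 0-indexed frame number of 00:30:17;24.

As if non-drop at 30 labels/s: (0 × 3600 + 30 × 60 + 17) × 30 + 24 = 54534.
Minute boundaries passed: 30; those not divisible by 10: 30 − 3 = 27; dropped labels = 2 × 27 = 54.
Actual frame index = 54534 − 54 = 54480.

54480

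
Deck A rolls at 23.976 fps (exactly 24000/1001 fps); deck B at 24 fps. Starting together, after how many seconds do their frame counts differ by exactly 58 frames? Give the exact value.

The gap grows by |24 − 24000/1001| = 24/1001 frames per second.
Time for a 58-frame gap: 58 ÷ (24/1001) = 29029/12 s.

29029/12 seconds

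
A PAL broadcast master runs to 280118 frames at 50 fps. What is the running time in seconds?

Running time = 280118 / (50) = 5602.36 s.

5602.36 seconds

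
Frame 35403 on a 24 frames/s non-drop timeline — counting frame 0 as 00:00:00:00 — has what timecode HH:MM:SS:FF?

00:24:35:03

35403 ÷ 24 = 1475 full seconds, remainder 3 frames.
1475 s = 0 h 24 min 35 s.
Timecode: 00:24:35:03.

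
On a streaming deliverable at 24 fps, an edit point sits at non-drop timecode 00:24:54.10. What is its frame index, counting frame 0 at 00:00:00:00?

35866

Total seconds to the label: (0 × 3600 + 24 × 60 + 54) = 1494.
Frame index = 1494 × 24 + 10 = 35866.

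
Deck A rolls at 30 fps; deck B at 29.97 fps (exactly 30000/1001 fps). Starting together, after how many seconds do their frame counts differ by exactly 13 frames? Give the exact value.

13013/30 seconds

The gap grows by |30000/1001 − 30| = 30/1001 frames per second.
Time for a 13-frame gap: 13 ÷ (30/1001) = 13013/30 s.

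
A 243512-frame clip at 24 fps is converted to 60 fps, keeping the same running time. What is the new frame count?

Target frames = source frames × (target rate / source rate) = 243512 × (60)/(24) = 243512 × 5/2 = 608780.

608780 frames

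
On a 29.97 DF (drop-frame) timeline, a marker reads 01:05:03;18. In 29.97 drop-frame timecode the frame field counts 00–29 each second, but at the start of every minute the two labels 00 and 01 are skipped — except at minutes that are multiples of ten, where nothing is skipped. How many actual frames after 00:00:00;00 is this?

116990

Complete 10-minute blocks: 6, each 17982 frames → 107892.
Remaining 5 whole minutes in the current block: 1800 + 4 × 1798 = 8992 frames.
Within the current minute: 3 × 30 + 18 − 2 = 106 (labels ;00/;01 skipped at this minute). Total = 107892 + 8992 + 106 = 116990.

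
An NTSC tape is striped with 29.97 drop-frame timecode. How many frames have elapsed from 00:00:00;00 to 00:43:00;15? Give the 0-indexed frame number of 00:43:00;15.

77337

Complete 10-minute blocks: 4, each 17982 frames → 71928.
Remaining 3 whole minutes in the current block: 1800 + 2 × 1798 = 5396 frames.
Within the current minute: 0 × 30 + 15 − 2 = 13 (labels ;00/;01 skipped at this minute). Total = 71928 + 5396 + 13 = 77337.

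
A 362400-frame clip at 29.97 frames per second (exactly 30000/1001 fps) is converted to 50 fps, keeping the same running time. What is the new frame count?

Target frames = source frames × (target rate / source rate) = 362400 × (50)/(30000/1001) = 362400 × 1001/600 = 604604.

604604 frames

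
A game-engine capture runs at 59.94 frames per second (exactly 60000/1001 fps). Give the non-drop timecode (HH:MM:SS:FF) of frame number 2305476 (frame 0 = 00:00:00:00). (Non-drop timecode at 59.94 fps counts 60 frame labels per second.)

10:40:24:36

2305476 ÷ 60 = 38424 full seconds, remainder 36 frames.
38424 s = 10 h 40 min 24 s.
Timecode: 10:40:24:36.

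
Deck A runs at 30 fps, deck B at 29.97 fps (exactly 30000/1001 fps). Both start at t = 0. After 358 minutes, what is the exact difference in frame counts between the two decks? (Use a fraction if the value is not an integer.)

644400/1001 frames

358 min = 21480 s.
A emits 30 × 21480 = 644400 frames; B emits 30000/1001 × 21480 = 644400000/1001.
Difference = 644400/1001 frames (≈ 643.7562); B is behind A.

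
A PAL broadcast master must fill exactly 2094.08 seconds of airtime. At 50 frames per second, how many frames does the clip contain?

104704 frames

Frames = 2094.08 × 50 = 104704.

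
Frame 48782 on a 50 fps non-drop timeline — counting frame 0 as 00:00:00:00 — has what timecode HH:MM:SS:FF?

00:16:15:32

48782 ÷ 50 = 975 full seconds, remainder 32 frames.
975 s = 0 h 16 min 15 s.
Timecode: 00:16:15:32.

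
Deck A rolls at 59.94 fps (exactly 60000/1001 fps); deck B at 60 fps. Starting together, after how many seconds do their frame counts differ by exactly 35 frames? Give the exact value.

The gap grows by |60 − 60000/1001| = 60/1001 frames per second.
Time for a 35-frame gap: 35 ÷ (60/1001) = 7007/12 s.

7007/12 seconds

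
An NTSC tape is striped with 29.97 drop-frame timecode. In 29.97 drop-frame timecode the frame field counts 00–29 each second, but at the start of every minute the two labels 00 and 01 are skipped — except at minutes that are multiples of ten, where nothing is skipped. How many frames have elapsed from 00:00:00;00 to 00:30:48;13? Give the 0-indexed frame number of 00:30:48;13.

55399

As if non-drop at 30 labels/s: (0 × 3600 + 30 × 60 + 48) × 30 + 13 = 55453.
Minute boundaries passed: 30; those not divisible by 10: 30 − 3 = 27; dropped labels = 2 × 27 = 54.
Actual frame index = 55453 − 54 = 55399.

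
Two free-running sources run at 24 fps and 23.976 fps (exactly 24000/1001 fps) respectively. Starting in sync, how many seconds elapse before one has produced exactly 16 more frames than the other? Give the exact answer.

The gap grows by |24000/1001 − 24| = 24/1001 frames per second.
Time for a 16-frame gap: 16 ÷ (24/1001) = 2002/3 s.

2002/3 seconds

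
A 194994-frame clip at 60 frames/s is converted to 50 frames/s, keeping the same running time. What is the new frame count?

Target frames = source frames × (target rate / source rate) = 194994 × (50)/(60) = 194994 × 5/6 = 162495.

162495 frames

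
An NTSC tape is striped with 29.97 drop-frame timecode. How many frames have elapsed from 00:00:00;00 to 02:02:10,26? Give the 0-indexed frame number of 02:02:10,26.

Complete 10-minute blocks: 12, each 17982 frames → 215784.
Remaining 2 whole minutes in the current block: 1800 + 1 × 1798 = 3598 frames.
Within the current minute: 10 × 30 + 26 − 2 = 324 (labels ;00/;01 skipped at this minute). Total = 215784 + 3598 + 324 = 219706.

219706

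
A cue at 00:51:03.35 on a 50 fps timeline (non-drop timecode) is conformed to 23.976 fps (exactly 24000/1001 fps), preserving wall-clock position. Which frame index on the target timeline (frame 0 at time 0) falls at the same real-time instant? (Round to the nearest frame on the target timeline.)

Source frame index: (0×3600 + 51×60 + 3) × 50 + 35 = 153185.
Real time: 153185 / (50) = 30637/10 s.
Target frame: (30637/10) × (24000/1001) = 73528800/1001 ≈ 73455.345 → 73455.

frame 73455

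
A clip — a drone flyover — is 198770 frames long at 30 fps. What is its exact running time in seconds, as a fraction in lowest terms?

19877/3 seconds

Running time = 198770 ÷ (30) = 198770 × 1/30 = 19877/3 s.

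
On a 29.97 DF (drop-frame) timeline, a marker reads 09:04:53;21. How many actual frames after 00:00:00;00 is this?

979831

Complete 10-minute blocks: 54, each 17982 frames → 971028.
Remaining 4 whole minutes in the current block: 1800 + 3 × 1798 = 7194 frames.
Within the current minute: 53 × 30 + 21 − 2 = 1609 (labels ;00/;01 skipped at this minute). Total = 971028 + 7194 + 1609 = 979831.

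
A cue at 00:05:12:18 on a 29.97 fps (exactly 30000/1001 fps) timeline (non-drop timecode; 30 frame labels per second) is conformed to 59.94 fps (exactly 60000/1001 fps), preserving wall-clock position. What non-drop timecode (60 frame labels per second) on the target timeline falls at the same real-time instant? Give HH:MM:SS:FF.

Source frame index: (0×3600 + 5×60 + 12) × 30 + 18 = 9378.
Real time: 9378 / (30000/1001) = 1564563/5000 s.
Target frame: (1564563/5000) × (60000/1001) = 18756.
At 60 labels/s: frame 18756 → 00:05:12:36.

00:05:12:36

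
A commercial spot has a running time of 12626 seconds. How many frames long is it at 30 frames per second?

378780 frames

Frames = 12626 × 30 = 378780.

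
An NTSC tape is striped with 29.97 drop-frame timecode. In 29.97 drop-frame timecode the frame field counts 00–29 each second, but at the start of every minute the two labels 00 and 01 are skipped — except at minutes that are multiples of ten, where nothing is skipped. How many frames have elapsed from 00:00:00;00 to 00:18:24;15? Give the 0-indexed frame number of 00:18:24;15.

As if non-drop at 30 labels/s: (0 × 3600 + 18 × 60 + 24) × 30 + 15 = 33135.
Minute boundaries passed: 18; those not divisible by 10: 18 − 1 = 17; dropped labels = 2 × 17 = 34.
Actual frame index = 33135 − 34 = 33101.

33101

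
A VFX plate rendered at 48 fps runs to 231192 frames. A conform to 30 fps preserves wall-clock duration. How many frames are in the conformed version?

Target frames = source frames × (target rate / source rate) = 231192 × (30)/(48) = 231192 × 5/8 = 144495.

144495 frames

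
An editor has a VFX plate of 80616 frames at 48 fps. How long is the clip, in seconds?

1679.5 seconds

Running time = 80616 / (48) = 1679.5 s.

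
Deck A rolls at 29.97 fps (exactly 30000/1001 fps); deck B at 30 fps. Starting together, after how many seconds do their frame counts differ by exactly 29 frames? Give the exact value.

29029/30 seconds

The gap grows by |30 − 30000/1001| = 30/1001 frames per second.
Time for a 29-frame gap: 29 ÷ (30/1001) = 29029/30 s.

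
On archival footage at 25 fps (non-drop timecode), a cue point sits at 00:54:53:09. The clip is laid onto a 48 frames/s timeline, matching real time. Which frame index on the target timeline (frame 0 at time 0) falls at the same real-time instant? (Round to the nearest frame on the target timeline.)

Source frame index: (0×3600 + 54×60 + 53) × 25 + 9 = 82334.
Real time: 82334 / (25) = 82334/25 s.
Target frame: (82334/25) × (48) = 3952032/25 ≈ 158081.280 → 158081.

frame 158081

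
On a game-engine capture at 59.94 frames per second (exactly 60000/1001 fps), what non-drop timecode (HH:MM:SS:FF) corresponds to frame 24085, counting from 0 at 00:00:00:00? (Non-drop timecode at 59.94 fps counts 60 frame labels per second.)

00:06:41:25

24085 ÷ 60 = 401 full seconds, remainder 25 frames.
401 s = 0 h 6 min 41 s.
Timecode: 00:06:41:25.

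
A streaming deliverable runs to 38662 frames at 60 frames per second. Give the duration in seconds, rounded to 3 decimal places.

Running time = 38662 × 1/60 = 19331/30 s ≈ 644.367 s.

644.367 seconds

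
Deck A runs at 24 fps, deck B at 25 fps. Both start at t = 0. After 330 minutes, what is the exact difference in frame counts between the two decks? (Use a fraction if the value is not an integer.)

19800 frames

330 min = 19800 s.
A emits 24 × 19800 = 475200 frames; B emits 25 × 19800 = 495000.
Difference = 19800 frames; B is ahead of A.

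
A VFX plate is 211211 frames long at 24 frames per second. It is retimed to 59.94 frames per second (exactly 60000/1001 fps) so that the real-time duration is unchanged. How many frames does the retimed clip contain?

527500 frames

Target frames = source frames × (target rate / source rate) = 211211 × (60000/1001)/(24) = 211211 × 2500/1001 = 527500.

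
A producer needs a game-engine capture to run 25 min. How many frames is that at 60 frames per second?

90000 frames

25 min = 1500 s.
Frames = 1500 × 60 = 90000.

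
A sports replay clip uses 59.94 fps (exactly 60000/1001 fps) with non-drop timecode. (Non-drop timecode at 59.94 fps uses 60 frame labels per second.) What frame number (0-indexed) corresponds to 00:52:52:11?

frame 190331

Total seconds to the label: (0 × 3600 + 52 × 60 + 52) = 3172.
Frame index = 3172 × 60 + 11 = 190331.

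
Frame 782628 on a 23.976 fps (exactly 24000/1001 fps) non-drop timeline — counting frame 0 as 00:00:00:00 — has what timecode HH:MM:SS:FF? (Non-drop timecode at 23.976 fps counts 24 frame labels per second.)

09:03:29:12

782628 ÷ 24 = 32609 full seconds, remainder 12 frames.
32609 s = 9 h 3 min 29 s.
Timecode: 09:03:29:12.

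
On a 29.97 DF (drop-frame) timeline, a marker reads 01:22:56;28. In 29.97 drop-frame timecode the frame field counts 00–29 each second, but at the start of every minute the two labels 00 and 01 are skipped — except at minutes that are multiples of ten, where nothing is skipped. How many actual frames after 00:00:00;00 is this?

149160

Complete 10-minute blocks: 8, each 17982 frames → 143856.
Remaining 2 whole minutes in the current block: 1800 + 1 × 1798 = 3598 frames.
Within the current minute: 56 × 30 + 28 − 2 = 1706 (labels ;00/;01 skipped at this minute). Total = 143856 + 3598 + 1706 = 149160.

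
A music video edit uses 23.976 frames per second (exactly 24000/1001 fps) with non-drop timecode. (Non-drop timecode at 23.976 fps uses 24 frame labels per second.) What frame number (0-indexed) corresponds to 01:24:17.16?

121384

Total seconds to the label: (1 × 3600 + 24 × 60 + 17) = 5057.
Frame index = 5057 × 24 + 16 = 121384.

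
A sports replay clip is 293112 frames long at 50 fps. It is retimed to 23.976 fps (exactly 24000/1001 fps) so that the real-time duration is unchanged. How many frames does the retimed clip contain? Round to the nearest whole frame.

Frames at target rate = 293112 × (24000/1001) / (50) = 140693760/1001 ≈ 140553.207.
Nearest whole frame: 140553.

140553 frames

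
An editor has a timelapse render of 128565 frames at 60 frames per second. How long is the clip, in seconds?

Running time = 128565 / (60) = 2142.75 s.

2142.75 seconds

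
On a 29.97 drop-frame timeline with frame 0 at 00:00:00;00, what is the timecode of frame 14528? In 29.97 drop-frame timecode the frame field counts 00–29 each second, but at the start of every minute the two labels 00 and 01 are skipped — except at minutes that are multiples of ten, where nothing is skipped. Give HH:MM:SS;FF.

00:08:04;24

Ten DF minutes hold 17982 frames, so frame 14528 lies in block 0 (frames 0–17981) with 14528 frames into that block.
The block's first minute is 1800 frames and the rest 1798 each; 14528 frames reaches minute 8, so 0 × 18 + 8 × 2 = 16 labels have been skipped so far.
Adding those back, label number 14528 + 16 = 14544 at 30 labels/s is 484 s + 24 f = 0 h 8 min 4 s frame 24, i.e. 00:08:04;24.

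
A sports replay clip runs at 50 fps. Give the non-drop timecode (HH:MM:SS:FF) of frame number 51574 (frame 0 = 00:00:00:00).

51574 ÷ 50 = 1031 full seconds, remainder 24 frames.
1031 s = 0 h 17 min 11 s.
Timecode: 00:17:11:24.

00:17:11:24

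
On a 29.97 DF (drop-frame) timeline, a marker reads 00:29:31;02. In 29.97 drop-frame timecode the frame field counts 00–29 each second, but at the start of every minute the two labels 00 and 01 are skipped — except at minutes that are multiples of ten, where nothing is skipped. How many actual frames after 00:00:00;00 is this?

53078

As if non-drop at 30 labels/s: (0 × 3600 + 29 × 60 + 31) × 30 + 2 = 53132.
Minute boundaries passed: 29; those not divisible by 10: 29 − 2 = 27; dropped labels = 2 × 27 = 54.
Actual frame index = 53132 − 54 = 53078.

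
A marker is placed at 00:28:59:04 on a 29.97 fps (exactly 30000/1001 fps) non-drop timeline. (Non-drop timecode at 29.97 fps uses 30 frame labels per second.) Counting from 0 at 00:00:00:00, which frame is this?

52174

Total seconds to the label: (0 × 3600 + 28 × 60 + 59) = 1739.
Frame index = 1739 × 30 + 4 = 52174.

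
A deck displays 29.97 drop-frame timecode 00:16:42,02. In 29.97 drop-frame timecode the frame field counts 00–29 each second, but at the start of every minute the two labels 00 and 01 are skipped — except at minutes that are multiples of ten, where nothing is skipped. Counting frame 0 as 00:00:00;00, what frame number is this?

As if non-drop at 30 labels/s: (0 × 3600 + 16 × 60 + 42) × 30 + 2 = 30062.
Minute boundaries passed: 16; those not divisible by 10: 16 − 1 = 15; dropped labels = 2 × 15 = 30.
Actual frame index = 30062 − 30 = 30032.

30032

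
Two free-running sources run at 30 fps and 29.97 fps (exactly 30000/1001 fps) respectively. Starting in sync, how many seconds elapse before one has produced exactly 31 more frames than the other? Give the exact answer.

31031/30 seconds

The gap grows by |30000/1001 − 30| = 30/1001 frames per second.
Time for a 31-frame gap: 31 ÷ (30/1001) = 31031/30 s.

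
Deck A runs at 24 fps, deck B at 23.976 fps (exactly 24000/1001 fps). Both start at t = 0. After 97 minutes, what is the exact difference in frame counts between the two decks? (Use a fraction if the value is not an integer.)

139680/1001 frames

97 min = 5820 s.
A emits 24 × 5820 = 139680 frames; B emits 24000/1001 × 5820 = 139680000/1001.
Difference = 139680/1001 frames (≈ 139.5405); B is behind A.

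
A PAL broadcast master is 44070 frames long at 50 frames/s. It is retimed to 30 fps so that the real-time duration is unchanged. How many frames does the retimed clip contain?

Target frames = source frames × (target rate / source rate) = 44070 × (30)/(50) = 44070 × 3/5 = 26442.

26442 frames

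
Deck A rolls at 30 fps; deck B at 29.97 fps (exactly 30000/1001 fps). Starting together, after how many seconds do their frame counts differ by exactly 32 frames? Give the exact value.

The gap grows by |30000/1001 − 30| = 30/1001 frames per second.
Time for a 32-frame gap: 32 ÷ (30/1001) = 16016/15 s.

16016/15 seconds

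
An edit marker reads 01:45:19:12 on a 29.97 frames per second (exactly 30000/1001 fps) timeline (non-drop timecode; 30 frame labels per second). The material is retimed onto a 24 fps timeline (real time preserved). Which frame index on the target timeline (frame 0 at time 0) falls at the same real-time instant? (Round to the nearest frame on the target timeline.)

frame 151817

Source frame index: (1×3600 + 45×60 + 19) × 30 + 12 = 189582.
Real time: 189582 / (30000/1001) = 31628597/5000 s.
Target frame: (31628597/5000) × (24) = 94885791/625 ≈ 151817.266 → 151817.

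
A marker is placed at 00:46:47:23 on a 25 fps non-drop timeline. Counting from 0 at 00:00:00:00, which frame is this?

Total seconds to the label: (0 × 3600 + 46 × 60 + 47) = 2807.
Frame index = 2807 × 25 + 23 = 70198.

70198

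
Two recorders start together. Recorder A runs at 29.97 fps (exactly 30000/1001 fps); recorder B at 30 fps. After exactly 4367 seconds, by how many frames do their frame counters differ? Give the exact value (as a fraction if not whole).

11910/91 frames

A emits 30000/1001 × 4367 = 11910000/91 frames; B emits 30 × 4367 = 131010.
Difference = 11910/91 frames (≈ 130.8791); B is ahead of A.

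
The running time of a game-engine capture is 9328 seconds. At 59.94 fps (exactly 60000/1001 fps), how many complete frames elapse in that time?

559120 frames

Frames = 9328 × 60000/1001 = 50880000/91 ≈ 559120.8791.
Complete frames: 559120.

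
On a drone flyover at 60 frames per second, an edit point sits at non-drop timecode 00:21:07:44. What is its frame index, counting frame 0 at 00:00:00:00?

76064

Total seconds to the label: (0 × 3600 + 21 × 60 + 7) = 1267.
Frame index = 1267 × 60 + 44 = 76064.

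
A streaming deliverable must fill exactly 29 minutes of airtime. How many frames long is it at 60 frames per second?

29 min = 1740 s.
Frames = 1740 × 60 = 104400.

104400 frames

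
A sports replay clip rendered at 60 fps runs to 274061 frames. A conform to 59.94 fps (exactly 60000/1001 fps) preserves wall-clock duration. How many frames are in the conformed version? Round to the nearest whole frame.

Frames at target rate = 274061 × (60000/1001) / (60) = 274061000/1001 ≈ 273787.213.
Nearest whole frame: 273787.

273787 frames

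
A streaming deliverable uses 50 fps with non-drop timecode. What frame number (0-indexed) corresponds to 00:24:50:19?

Total seconds to the label: (0 × 3600 + 24 × 60 + 50) = 1490.
Frame index = 1490 × 50 + 19 = 74519.

frame 74519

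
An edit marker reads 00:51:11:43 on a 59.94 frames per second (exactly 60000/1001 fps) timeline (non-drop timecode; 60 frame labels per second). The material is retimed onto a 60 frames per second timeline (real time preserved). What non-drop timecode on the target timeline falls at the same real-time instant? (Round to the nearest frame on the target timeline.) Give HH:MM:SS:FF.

Source frame index: (0×3600 + 51×60 + 11) × 60 + 43 = 184303.
Real time: 184303 / (60000/1001) = 184487303/60000 s.
Target frame: (184487303/60000) × (60) = 184487303/1000 ≈ 184487.303 → 184487.
At 60 labels/s: frame 184487 → 00:51:14:47.

00:51:14:47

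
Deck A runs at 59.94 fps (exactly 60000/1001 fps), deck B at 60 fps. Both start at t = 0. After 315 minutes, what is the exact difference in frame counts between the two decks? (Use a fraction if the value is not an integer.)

315 min = 18900 s.
A emits 60000/1001 × 18900 = 162000000/143 frames; B emits 60 × 18900 = 1134000.
Difference = 162000/143 frames (≈ 1132.8671); B is ahead of A.

162000/143 frames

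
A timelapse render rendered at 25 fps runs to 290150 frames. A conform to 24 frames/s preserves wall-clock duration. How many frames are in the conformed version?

278544 frames

Target frames = source frames × (target rate / source rate) = 290150 × (24)/(25) = 290150 × 24/25 = 278544.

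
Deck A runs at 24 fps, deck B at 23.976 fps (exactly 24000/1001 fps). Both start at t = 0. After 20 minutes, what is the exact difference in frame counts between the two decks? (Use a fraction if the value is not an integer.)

28800/1001 frames

20 min = 1200 s.
A emits 24 × 1200 = 28800 frames; B emits 24000/1001 × 1200 = 28800000/1001.
Difference = 28800/1001 frames (≈ 28.7712); B is behind A.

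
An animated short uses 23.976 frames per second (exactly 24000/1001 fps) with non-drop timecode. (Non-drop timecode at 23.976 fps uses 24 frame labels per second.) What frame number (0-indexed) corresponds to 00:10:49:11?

frame 15587

Total seconds to the label: (0 × 3600 + 10 × 60 + 49) = 649.
Frame index = 649 × 24 + 11 = 15587.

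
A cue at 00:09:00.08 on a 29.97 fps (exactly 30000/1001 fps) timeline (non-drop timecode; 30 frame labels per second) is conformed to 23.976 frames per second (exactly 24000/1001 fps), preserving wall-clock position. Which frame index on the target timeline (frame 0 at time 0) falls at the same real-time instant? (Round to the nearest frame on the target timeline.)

frame 12966

Source frame index: (0×3600 + 9×60 + 0) × 30 + 8 = 16208.
Real time: 16208 / (30000/1001) = 1014013/1875 s.
Target frame: (1014013/1875) × (24000/1001) = 64832/5 ≈ 12966.400 → 12966.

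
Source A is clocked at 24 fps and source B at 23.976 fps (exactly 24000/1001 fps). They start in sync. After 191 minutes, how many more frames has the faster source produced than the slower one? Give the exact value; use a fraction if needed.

191 min = 11460 s.
A emits 24 × 11460 = 275040 frames; B emits 24000/1001 × 11460 = 275040000/1001.
Difference = 275040/1001 frames (≈ 274.7652); B is behind A.

275040/1001 frames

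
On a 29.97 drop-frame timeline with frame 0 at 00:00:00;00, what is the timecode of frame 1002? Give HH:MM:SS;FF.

Ten DF minutes hold 17982 frames, so frame 1002 lies in block 0 (frames 0–17981) with 1002 frames into that block.
The block's first minute is 1800 frames and the rest 1798 each; 1002 frames reaches minute 0, so 0 × 18 + 0 × 2 = 0 labels have been skipped so far.
Adding those back, label number 1002 + 0 = 1002 at 30 labels/s is 33 s + 12 f = 0 h 0 min 33 s frame 12, i.e. 00:00:33;12.

00:00:33;12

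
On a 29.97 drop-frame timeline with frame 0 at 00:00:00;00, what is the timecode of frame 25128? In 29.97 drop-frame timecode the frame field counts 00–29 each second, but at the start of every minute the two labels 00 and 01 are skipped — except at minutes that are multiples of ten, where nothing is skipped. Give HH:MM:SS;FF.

00:13:58;12

Each 10-minute DF block holds 10 × 60 × 30 − 9 × 2 = 17982 frames. 25128 ÷ 17982 → 1 full block, remainder 7146.
Within the partial block the first minute is 1800 frames and each further minute 1798, so 3 further minute boundaries passed. Total skipped labels = 18 × 1 + 2 × 3 = 24.
Non-drop label index = 25128 + 24 = 25152; at 30 labels/s that is 00:13:58:12, i.e. DF 00:13:58;12.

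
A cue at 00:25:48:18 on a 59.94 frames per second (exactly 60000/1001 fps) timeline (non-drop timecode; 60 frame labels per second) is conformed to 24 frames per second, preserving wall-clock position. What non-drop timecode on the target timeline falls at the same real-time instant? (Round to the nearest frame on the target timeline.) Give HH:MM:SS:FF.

Source frame index: (0×3600 + 25×60 + 48) × 60 + 18 = 92898.
Real time: 92898 / (60000/1001) = 15498483/10000 s.
Target frame: (15498483/10000) × (24) = 46495449/1250 ≈ 37196.359 → 37196.
At 24 labels/s: frame 37196 → 00:25:49:20.

00:25:49:20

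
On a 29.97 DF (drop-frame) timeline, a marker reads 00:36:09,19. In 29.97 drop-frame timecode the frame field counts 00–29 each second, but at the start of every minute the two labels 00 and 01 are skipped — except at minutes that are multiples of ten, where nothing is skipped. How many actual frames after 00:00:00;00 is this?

Complete 10-minute blocks: 3, each 17982 frames → 53946.
Remaining 6 whole minutes in the current block: 1800 + 5 × 1798 = 10790 frames.
Within the current minute: 9 × 30 + 19 − 2 = 287 (labels ;00/;01 skipped at this minute). Total = 53946 + 10790 + 287 = 65023.

65023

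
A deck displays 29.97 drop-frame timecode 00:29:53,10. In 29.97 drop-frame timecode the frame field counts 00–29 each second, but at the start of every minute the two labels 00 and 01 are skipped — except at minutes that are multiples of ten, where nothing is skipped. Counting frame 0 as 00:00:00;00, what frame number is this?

53746

Complete 10-minute blocks: 2, each 17982 frames → 35964.
Remaining 9 whole minutes in the current block: 1800 + 8 × 1798 = 16184 frames.
Within the current minute: 53 × 30 + 10 − 2 = 1598 (labels ;00/;01 skipped at this minute). Total = 35964 + 16184 + 1598 = 53746.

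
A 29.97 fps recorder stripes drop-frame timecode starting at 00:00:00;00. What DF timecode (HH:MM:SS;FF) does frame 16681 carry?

Ten DF minutes hold 17982 frames, so frame 16681 lies in block 0 (frames 0–17981) with 16681 frames into that block.
The block's first minute is 1800 frames and the rest 1798 each; 16681 frames reaches minute 9, so 0 × 18 + 9 × 2 = 18 labels have been skipped so far.
Adding those back, label number 16681 + 18 = 16699 at 30 labels/s is 556 s + 19 f = 0 h 9 min 16 s frame 19, i.e. 00:09:16;19.

00:09:16;19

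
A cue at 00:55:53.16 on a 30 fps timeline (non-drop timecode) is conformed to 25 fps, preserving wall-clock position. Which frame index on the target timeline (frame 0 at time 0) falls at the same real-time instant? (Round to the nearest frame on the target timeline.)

Source frame index: (0×3600 + 55×60 + 53) × 30 + 16 = 100606.
Real time: 100606 / (30) = 50303/15 s.
Target frame: (50303/15) × (25) = 251515/3 ≈ 83838.333 → 83838.

frame 83838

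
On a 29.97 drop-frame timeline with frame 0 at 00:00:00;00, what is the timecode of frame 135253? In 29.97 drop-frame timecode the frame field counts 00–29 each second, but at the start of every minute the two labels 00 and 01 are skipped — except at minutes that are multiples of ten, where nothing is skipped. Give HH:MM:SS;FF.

01:15:12;29

Ten DF minutes hold 17982 frames, so frame 135253 lies in block 7 (frames 125874–143855) with 9379 frames into that block.
The block's first minute is 1800 frames and the rest 1798 each; 9379 frames reaches minute 5, so 7 × 18 + 5 × 2 = 136 labels have been skipped so far.
Adding those back, label number 135253 + 136 = 135389 at 30 labels/s is 4512 s + 29 f = 1 h 15 min 12 s frame 29, i.e. 01:15:12;29.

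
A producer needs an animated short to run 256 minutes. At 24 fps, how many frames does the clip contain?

368640 frames

256 min = 15360 s.
Frames = 15360 × 24 = 368640.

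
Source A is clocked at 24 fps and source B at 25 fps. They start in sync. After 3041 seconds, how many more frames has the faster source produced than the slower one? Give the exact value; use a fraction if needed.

A emits 24 × 3041 = 72984 frames; B emits 25 × 3041 = 76025.
Difference = 3041 frames; B is ahead of A.

3041 frames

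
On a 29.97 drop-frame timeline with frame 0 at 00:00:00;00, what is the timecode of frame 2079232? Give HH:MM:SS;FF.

Ten DF minutes hold 17982 frames, so frame 2079232 lies in block 115 (frames 2067930–2085911) with 11302 frames into that block.
The block's first minute is 1800 frames and the rest 1798 each; 11302 frames reaches minute 6, so 115 × 18 + 6 × 2 = 2082 labels have been skipped so far.
Adding those back, label number 2079232 + 2082 = 2081314 at 30 labels/s is 69377 s + 4 f = 19 h 16 min 17 s frame 4, i.e. 19:16:17;04.

19:16:17;04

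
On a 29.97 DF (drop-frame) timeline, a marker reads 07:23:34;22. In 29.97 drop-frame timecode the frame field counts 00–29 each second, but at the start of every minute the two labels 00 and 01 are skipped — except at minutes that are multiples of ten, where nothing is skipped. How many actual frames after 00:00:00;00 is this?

797644

As if non-drop at 30 labels/s: (7 × 3600 + 23 × 60 + 34) × 30 + 22 = 798442.
Minute boundaries passed: 443; those not divisible by 10: 443 − 44 = 399; dropped labels = 2 × 399 = 798.
Actual frame index = 798442 − 798 = 797644.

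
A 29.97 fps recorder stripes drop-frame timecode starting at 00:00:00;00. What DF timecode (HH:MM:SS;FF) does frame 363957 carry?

Ten DF minutes hold 17982 frames, so frame 363957 lies in block 20 (frames 359640–377621) with 4317 frames into that block.
The block's first minute is 1800 frames and the rest 1798 each; 4317 frames reaches minute 2, so 20 × 18 + 2 × 2 = 364 labels have been skipped so far.
Adding those back, label number 363957 + 364 = 364321 at 30 labels/s is 12144 s + 1 f = 3 h 22 min 24 s frame 1, i.e. 03:22:24;01.

03:22:24;01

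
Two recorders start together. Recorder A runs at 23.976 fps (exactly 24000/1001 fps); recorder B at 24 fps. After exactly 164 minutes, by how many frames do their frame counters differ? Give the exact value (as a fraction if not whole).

236160/1001 frames

164 min = 9840 s.
A emits 24000/1001 × 9840 = 236160000/1001 frames; B emits 24 × 9840 = 236160.
Difference = 236160/1001 frames (≈ 235.9241); B is ahead of A.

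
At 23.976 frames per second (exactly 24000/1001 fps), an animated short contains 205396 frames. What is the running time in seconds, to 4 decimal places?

8566.7248 seconds

Running time = 205396 × 1001/24000 = 51400349/6000 s ≈ 8566.7248 s.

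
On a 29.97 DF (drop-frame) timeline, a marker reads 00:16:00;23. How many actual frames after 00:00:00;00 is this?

As if non-drop at 30 labels/s: (0 × 3600 + 16 × 60 + 0) × 30 + 23 = 28823.
Minute boundaries passed: 16; those not divisible by 10: 16 − 1 = 15; dropped labels = 2 × 15 = 30.
Actual frame index = 28823 − 30 = 28793.

28793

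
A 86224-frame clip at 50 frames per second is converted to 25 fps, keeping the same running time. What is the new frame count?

Target frames = source frames × (target rate / source rate) = 86224 × (25)/(50) = 86224 × 1/2 = 43112.

43112 frames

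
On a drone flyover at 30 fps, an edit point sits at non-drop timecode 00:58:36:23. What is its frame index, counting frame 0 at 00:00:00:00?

Total seconds to the label: (0 × 3600 + 58 × 60 + 36) = 3516.
Frame index = 3516 × 30 + 23 = 105503.

frame 105503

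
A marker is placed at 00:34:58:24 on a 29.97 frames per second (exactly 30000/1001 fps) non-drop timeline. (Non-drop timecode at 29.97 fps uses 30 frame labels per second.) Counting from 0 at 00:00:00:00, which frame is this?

Total seconds to the label: (0 × 3600 + 34 × 60 + 58) = 2098.
Frame index = 2098 × 30 + 24 = 62964.

62964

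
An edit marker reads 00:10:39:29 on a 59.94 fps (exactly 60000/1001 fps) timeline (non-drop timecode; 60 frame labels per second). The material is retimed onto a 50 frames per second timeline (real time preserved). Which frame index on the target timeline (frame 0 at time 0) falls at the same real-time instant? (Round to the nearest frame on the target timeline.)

frame 32006

Source frame index: (0×3600 + 10×60 + 39) × 60 + 29 = 38369.
Real time: 38369 / (60000/1001) = 38407369/60000 s.
Target frame: (38407369/60000) × (50) = 38407369/1200 ≈ 32006.141 → 32006.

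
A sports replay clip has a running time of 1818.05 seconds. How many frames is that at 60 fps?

109083 frames

Frames = 1818.05 × 60 = 109083.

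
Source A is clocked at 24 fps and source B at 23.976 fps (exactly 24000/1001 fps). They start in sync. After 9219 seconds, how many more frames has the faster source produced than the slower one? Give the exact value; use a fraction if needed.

A emits 24 × 9219 = 221256 frames; B emits 24000/1001 × 9219 = 31608000/143.
Difference = 31608/143 frames (≈ 221.0350); B is behind A.

31608/143 frames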